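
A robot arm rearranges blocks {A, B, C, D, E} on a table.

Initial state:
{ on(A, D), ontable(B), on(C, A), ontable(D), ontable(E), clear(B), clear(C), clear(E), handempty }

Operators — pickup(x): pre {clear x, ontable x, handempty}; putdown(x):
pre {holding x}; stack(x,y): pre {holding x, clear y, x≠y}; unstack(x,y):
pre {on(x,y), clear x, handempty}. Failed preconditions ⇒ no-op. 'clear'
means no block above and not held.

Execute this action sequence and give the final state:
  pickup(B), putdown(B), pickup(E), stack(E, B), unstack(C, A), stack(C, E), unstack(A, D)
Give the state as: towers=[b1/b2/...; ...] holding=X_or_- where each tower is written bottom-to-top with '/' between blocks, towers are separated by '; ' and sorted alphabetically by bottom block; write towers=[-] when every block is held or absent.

towers=[B/E/C; D] holding=A

step 1 (pickup(B)): towers=[D/A/C; E] holding=B
step 2 (putdown(B)): towers=[B; D/A/C; E] holding=-
step 3 (pickup(E)): towers=[B; D/A/C] holding=E
step 4 (stack(E, B)): towers=[B/E; D/A/C] holding=-
step 5 (unstack(C, A)): towers=[B/E; D/A] holding=C
step 6 (stack(C, E)): towers=[B/E/C; D/A] holding=-
step 7 (unstack(A, D)): towers=[B/E/C; D] holding=A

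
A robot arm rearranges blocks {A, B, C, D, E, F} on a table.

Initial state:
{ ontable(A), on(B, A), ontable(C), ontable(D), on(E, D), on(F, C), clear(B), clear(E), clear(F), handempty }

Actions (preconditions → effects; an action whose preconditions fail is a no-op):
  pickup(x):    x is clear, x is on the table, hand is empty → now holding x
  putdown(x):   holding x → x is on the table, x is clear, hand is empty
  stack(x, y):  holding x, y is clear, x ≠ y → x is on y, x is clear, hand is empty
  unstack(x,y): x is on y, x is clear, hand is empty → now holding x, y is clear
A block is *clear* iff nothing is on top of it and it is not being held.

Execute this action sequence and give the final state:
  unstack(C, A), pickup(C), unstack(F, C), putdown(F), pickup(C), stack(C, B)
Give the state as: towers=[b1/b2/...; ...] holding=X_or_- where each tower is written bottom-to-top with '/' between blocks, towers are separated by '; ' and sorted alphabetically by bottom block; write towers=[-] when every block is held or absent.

towers=[A/B/C; D/E; F] holding=-

step 1 (unstack(C, A)) [no-op]: towers=[A/B; C/F; D/E] holding=-
step 2 (pickup(C)) [no-op]: towers=[A/B; C/F; D/E] holding=-
step 3 (unstack(F, C)): towers=[A/B; C; D/E] holding=F
step 4 (putdown(F)): towers=[A/B; C; D/E; F] holding=-
step 5 (pickup(C)): towers=[A/B; D/E; F] holding=C
step 6 (stack(C, B)): towers=[A/B/C; D/E; F] holding=-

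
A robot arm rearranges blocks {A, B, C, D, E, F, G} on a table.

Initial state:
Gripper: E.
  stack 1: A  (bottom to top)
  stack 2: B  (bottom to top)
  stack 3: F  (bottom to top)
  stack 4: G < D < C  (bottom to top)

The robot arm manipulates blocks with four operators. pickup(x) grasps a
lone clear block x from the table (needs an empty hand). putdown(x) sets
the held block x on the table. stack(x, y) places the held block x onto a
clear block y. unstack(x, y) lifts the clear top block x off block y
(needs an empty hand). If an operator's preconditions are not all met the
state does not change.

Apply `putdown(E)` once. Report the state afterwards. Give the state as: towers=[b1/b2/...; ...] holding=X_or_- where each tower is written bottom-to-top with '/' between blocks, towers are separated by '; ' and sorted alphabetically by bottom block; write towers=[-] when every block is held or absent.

before: towers=[A; B; F; G/D/C] holding=E
pre[putdown(E)]: holding(E) ✓
all met → apply putdown(E)
after:  towers=[A; B; E; F; G/D/C] holding=-

towers=[A; B; E; F; G/D/C] holding=-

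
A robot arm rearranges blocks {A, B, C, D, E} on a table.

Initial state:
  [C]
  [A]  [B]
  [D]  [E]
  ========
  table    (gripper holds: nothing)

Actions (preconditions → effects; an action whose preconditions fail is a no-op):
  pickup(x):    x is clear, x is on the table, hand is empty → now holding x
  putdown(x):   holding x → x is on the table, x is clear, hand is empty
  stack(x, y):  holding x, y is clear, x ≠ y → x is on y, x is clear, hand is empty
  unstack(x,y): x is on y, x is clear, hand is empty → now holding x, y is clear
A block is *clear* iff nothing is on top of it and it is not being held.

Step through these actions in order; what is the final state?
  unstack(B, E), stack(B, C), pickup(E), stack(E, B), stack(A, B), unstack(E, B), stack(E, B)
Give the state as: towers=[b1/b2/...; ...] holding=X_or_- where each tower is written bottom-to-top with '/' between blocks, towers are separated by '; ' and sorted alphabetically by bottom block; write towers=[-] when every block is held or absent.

step 1 (unstack(B, E)): towers=[D/A/C; E] holding=B
step 2 (stack(B, C)): towers=[D/A/C/B; E] holding=-
step 3 (pickup(E)): towers=[D/A/C/B] holding=E
step 4 (stack(E, B)): towers=[D/A/C/B/E] holding=-
step 5 (stack(A, B)) [no-op]: towers=[D/A/C/B/E] holding=-
step 6 (unstack(E, B)): towers=[D/A/C/B] holding=E
step 7 (stack(E, B)): towers=[D/A/C/B/E] holding=-

towers=[D/A/C/B/E] holding=-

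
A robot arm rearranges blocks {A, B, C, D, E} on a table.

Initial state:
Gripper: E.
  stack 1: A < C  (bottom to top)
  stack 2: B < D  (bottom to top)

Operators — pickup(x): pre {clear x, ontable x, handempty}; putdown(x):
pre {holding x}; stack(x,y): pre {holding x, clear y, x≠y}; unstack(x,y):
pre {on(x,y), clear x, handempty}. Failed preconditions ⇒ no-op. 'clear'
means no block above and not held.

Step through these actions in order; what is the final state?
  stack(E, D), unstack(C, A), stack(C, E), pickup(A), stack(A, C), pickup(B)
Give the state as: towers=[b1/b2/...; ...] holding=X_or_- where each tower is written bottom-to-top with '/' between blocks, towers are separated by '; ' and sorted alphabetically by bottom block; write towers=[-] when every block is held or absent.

towers=[B/D/E/C/A] holding=-

step 1 (stack(E, D)): towers=[A/C; B/D/E] holding=-
step 2 (unstack(C, A)): towers=[A; B/D/E] holding=C
step 3 (stack(C, E)): towers=[A; B/D/E/C] holding=-
step 4 (pickup(A)): towers=[B/D/E/C] holding=A
step 5 (stack(A, C)): towers=[B/D/E/C/A] holding=-
step 6 (pickup(B)) [no-op]: towers=[B/D/E/C/A] holding=-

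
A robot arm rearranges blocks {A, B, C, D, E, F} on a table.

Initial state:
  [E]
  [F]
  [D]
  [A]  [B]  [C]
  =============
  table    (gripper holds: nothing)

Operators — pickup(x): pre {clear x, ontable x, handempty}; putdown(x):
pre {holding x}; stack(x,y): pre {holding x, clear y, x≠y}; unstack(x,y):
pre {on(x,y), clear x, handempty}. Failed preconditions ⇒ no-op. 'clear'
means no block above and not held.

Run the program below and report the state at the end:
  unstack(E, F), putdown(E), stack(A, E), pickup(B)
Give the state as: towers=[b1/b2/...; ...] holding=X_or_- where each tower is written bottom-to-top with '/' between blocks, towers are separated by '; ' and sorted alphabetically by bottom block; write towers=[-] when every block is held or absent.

towers=[A/D/F; C; E] holding=B

step 1 (unstack(E, F)): towers=[A/D/F; B; C] holding=E
step 2 (putdown(E)): towers=[A/D/F; B; C; E] holding=-
step 3 (stack(A, E)) [no-op]: towers=[A/D/F; B; C; E] holding=-
step 4 (pickup(B)): towers=[A/D/F; C; E] holding=B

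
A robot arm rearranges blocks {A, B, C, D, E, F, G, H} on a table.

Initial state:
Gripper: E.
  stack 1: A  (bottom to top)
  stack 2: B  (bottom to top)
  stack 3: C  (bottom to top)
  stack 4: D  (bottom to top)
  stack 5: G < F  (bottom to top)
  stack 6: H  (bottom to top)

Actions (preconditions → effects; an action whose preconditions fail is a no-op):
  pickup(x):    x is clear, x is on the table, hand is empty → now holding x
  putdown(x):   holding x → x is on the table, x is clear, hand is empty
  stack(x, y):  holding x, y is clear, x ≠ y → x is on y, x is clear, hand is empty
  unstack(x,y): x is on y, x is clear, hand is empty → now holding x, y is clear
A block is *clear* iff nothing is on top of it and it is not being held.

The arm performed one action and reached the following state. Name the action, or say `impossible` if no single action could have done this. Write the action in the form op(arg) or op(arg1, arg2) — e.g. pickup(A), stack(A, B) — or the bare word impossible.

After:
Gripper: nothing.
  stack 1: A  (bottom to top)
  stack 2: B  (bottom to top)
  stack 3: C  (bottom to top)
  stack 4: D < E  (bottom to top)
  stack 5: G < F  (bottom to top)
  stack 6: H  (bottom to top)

target: towers=[A; B; C; D/E; G/F; H] holding=-
        putdown(E) → towers=[A; B; C; D; E; G/F; H] holding=-
       stack(E, A) → towers=[A/E; B; C; D; G/F; H] holding=-
       stack(E, H) → towers=[A; B; C; D; G/F; H/E] holding=-
       stack(E, B) → towers=[A; B/E; C; D; G/F; H] holding=-
       stack(E, F) → towers=[A; B; C; D; G/F/E; H] holding=-
       stack(E, D) → towers=[A; B; C; D/E; G/F; H] holding=-  ← match
       stack(E, C) → towers=[A; B; C/E; D; G/F; H] holding=-

stack(E, D)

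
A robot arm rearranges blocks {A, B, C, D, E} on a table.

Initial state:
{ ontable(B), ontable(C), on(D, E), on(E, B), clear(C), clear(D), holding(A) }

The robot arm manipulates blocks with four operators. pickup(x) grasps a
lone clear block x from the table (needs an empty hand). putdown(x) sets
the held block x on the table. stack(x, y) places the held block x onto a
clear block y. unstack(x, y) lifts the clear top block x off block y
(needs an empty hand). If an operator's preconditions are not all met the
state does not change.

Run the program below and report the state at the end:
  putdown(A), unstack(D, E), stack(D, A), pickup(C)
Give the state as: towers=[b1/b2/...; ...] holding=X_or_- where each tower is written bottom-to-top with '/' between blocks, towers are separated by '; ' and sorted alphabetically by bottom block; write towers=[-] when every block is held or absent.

towers=[A/D; B/E] holding=C

step 1 (putdown(A)): towers=[A; B/E/D; C] holding=-
step 2 (unstack(D, E)): towers=[A; B/E; C] holding=D
step 3 (stack(D, A)): towers=[A/D; B/E; C] holding=-
step 4 (pickup(C)): towers=[A/D; B/E] holding=C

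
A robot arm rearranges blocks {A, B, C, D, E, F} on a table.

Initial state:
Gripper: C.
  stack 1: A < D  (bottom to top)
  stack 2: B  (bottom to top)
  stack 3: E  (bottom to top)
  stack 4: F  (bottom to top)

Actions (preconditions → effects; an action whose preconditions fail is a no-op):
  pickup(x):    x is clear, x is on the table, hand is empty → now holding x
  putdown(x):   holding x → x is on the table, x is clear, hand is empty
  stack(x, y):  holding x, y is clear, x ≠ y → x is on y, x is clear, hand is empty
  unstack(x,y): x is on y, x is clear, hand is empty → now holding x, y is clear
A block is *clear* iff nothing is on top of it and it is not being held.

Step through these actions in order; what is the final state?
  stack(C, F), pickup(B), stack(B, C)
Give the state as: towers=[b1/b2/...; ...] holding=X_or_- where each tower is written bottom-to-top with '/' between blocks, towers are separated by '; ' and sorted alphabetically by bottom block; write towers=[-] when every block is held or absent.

towers=[A/D; E; F/C/B] holding=-

step 1 (stack(C, F)): towers=[A/D; B; E; F/C] holding=-
step 2 (pickup(B)): towers=[A/D; E; F/C] holding=B
step 3 (stack(B, C)): towers=[A/D; E; F/C/B] holding=-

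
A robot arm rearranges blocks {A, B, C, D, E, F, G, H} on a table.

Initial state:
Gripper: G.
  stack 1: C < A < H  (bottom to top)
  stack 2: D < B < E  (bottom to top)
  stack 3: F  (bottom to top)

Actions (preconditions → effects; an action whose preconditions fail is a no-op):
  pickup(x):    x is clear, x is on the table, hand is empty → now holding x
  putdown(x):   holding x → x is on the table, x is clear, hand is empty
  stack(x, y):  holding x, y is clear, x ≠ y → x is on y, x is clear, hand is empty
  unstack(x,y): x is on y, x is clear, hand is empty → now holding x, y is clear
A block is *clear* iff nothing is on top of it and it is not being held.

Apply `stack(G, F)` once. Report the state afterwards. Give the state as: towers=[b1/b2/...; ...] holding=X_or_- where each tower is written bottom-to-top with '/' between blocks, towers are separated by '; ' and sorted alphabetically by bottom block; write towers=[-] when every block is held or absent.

towers=[C/A/H; D/B/E; F/G] holding=-

before: towers=[C/A/H; D/B/E; F] holding=G
pre[stack(G, F)]: holding(G) yes, clear(F) yes, G≠F yes
all met → apply stack(G, F)
after:  towers=[C/A/H; D/B/E; F/G] holding=-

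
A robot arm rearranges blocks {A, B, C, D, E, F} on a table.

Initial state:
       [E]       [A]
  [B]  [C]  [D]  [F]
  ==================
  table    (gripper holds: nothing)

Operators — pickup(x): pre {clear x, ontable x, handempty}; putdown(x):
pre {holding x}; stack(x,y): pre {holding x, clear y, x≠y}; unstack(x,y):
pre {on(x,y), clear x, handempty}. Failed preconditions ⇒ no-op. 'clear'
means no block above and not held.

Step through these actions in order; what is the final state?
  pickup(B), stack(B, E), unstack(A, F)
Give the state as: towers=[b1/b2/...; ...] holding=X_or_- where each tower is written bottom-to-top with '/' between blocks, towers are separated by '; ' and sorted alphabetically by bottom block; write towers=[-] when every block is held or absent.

step 1 (pickup(B)): towers=[C/E; D; F/A] holding=B
step 2 (stack(B, E)): towers=[C/E/B; D; F/A] holding=-
step 3 (unstack(A, F)): towers=[C/E/B; D; F] holding=A

towers=[C/E/B; D; F] holding=A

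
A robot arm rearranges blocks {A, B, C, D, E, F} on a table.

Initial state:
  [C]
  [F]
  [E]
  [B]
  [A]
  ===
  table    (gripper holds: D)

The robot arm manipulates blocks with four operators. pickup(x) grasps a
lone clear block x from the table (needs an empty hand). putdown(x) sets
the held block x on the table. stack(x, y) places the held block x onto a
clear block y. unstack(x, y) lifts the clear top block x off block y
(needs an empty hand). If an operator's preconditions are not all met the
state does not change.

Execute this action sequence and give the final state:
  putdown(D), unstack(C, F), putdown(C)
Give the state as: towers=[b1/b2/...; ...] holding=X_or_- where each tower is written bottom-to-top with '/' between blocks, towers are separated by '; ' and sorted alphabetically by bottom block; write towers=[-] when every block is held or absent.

towers=[A/B/E/F; C; D] holding=-

step 1 (putdown(D)): towers=[A/B/E/F/C; D] holding=-
step 2 (unstack(C, F)): towers=[A/B/E/F; D] holding=C
step 3 (putdown(C)): towers=[A/B/E/F; C; D] holding=-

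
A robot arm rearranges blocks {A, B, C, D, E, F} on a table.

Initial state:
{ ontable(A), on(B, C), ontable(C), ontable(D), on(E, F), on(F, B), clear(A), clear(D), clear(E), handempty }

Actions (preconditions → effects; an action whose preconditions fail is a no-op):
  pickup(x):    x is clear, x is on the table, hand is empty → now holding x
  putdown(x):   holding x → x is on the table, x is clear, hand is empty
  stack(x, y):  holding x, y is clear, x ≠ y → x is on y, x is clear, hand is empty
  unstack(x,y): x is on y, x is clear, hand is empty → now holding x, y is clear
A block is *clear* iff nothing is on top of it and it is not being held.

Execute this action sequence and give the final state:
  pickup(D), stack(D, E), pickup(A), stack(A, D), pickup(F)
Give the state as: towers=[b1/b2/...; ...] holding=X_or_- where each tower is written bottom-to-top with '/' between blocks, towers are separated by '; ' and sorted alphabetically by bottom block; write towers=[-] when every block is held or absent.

towers=[C/B/F/E/D/A] holding=-

step 1 (pickup(D)): towers=[A; C/B/F/E] holding=D
step 2 (stack(D, E)): towers=[A; C/B/F/E/D] holding=-
step 3 (pickup(A)): towers=[C/B/F/E/D] holding=A
step 4 (stack(A, D)): towers=[C/B/F/E/D/A] holding=-
step 5 (pickup(F)) [no-op]: towers=[C/B/F/E/D/A] holding=-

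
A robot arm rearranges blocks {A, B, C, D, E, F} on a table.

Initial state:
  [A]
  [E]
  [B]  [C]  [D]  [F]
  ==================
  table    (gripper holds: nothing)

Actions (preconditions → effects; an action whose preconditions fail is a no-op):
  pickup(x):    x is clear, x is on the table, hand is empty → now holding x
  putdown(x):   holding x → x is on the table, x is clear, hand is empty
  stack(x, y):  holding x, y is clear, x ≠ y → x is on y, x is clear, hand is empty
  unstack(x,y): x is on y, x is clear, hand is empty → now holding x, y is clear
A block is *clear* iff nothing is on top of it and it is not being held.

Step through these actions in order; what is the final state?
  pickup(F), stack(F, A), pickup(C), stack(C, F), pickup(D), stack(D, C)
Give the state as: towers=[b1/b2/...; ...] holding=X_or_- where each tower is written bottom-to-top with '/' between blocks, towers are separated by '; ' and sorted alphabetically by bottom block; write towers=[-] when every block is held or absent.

step 1 (pickup(F)): towers=[B/E/A; C; D] holding=F
step 2 (stack(F, A)): towers=[B/E/A/F; C; D] holding=-
step 3 (pickup(C)): towers=[B/E/A/F; D] holding=C
step 4 (stack(C, F)): towers=[B/E/A/F/C; D] holding=-
step 5 (pickup(D)): towers=[B/E/A/F/C] holding=D
step 6 (stack(D, C)): towers=[B/E/A/F/C/D] holding=-

towers=[B/E/A/F/C/D] holding=-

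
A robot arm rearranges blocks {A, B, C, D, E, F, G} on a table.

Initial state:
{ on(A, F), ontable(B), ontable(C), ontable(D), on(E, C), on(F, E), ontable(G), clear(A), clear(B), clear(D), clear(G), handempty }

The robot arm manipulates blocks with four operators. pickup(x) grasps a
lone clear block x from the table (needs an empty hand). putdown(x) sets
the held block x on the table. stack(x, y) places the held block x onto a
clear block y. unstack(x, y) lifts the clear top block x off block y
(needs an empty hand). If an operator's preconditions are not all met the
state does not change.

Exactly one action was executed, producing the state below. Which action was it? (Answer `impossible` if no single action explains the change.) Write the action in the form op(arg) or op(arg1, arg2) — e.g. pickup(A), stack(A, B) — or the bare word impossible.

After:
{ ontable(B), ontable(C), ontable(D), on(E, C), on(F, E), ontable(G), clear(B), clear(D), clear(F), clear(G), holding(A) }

target: towers=[B; C/E/F; D; G] holding=A
         pickup(B) → towers=[C/E/F/A; D; G] holding=B
         pickup(G) → towers=[B; C/E/F/A; D] holding=G
         pickup(D) → towers=[B; C/E/F/A; G] holding=D
     unstack(A, F) → towers=[B; C/E/F; D; G] holding=A  ← match

unstack(A, F)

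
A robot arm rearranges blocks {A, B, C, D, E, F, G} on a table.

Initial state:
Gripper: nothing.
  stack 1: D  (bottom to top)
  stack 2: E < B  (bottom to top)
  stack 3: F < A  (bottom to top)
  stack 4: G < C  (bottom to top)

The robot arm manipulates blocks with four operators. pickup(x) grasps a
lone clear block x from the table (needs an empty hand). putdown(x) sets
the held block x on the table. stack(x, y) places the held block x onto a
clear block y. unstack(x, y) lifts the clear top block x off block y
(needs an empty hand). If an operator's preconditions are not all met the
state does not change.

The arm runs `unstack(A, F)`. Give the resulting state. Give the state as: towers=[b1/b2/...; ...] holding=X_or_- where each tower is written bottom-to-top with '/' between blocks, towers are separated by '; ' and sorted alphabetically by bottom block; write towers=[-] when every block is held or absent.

towers=[D; E/B; F; G/C] holding=A

before: towers=[D; E/B; F/A; G/C] holding=-
pre[unstack(A, F)]: on(A,F) ok, clear(A) ok, handempty ok
all met → apply unstack(A, F)
after:  towers=[D; E/B; F; G/C] holding=A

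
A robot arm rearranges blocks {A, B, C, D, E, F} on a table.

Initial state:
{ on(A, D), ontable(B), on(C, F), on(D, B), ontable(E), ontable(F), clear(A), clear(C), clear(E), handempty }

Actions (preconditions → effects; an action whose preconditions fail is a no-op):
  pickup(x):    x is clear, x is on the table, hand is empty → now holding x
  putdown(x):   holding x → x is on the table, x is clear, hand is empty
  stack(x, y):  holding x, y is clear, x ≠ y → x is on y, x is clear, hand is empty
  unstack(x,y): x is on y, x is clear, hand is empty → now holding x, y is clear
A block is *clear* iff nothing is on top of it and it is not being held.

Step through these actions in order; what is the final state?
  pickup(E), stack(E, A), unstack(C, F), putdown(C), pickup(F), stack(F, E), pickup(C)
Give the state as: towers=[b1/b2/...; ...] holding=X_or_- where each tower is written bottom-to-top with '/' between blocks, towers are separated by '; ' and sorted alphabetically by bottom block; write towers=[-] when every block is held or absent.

step 1 (pickup(E)): towers=[B/D/A; F/C] holding=E
step 2 (stack(E, A)): towers=[B/D/A/E; F/C] holding=-
step 3 (unstack(C, F)): towers=[B/D/A/E; F] holding=C
step 4 (putdown(C)): towers=[B/D/A/E; C; F] holding=-
step 5 (pickup(F)): towers=[B/D/A/E; C] holding=F
step 6 (stack(F, E)): towers=[B/D/A/E/F; C] holding=-
step 7 (pickup(C)): towers=[B/D/A/E/F] holding=C

towers=[B/D/A/E/F] holding=C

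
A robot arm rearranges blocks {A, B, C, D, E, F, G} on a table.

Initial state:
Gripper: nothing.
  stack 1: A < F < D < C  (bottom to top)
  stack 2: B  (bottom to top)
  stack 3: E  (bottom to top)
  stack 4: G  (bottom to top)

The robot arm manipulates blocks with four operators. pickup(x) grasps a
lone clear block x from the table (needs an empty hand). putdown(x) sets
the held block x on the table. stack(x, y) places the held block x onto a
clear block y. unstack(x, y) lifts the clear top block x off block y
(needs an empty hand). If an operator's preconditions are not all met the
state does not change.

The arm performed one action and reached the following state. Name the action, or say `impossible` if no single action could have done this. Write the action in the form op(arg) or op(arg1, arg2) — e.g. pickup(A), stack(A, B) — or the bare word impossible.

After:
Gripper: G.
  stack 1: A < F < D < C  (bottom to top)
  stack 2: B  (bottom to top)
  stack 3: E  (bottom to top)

pickup(G)

target: towers=[A/F/D/C; B; E] holding=G
         pickup(B) → towers=[A/F/D/C; E; G] holding=B
         pickup(G) → towers=[A/F/D/C; B; E] holding=G  ← match
         pickup(E) → towers=[A/F/D/C; B; G] holding=E
     unstack(C, D) → towers=[A/F/D; B; E; G] holding=C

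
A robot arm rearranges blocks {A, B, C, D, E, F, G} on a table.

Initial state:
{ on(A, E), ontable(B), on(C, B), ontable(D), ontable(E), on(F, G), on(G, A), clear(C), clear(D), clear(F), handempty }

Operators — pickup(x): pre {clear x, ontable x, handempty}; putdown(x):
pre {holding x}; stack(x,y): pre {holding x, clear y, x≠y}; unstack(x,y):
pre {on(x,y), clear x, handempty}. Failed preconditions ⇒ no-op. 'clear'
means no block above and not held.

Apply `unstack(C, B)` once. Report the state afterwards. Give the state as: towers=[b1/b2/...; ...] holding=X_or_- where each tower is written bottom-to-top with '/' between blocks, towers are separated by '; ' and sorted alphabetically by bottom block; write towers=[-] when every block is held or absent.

before: towers=[B/C; D; E/A/G/F] holding=-
pre[unstack(C, B)]: on(C,B) ✓, clear(C) ✓, handempty ✓
all met → apply unstack(C, B)
after:  towers=[B; D; E/A/G/F] holding=C

towers=[B; D; E/A/G/F] holding=C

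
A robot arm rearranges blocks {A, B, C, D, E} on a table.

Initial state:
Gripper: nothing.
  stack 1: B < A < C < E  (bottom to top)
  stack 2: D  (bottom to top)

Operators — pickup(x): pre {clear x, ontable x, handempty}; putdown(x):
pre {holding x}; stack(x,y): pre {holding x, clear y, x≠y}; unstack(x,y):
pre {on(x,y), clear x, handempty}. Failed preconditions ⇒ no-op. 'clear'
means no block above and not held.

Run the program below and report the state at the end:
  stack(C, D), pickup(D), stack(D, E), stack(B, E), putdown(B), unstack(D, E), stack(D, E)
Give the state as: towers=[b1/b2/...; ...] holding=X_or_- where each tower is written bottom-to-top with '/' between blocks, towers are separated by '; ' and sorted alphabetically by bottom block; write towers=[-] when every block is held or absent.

step 1 (stack(C, D)) [no-op]: towers=[B/A/C/E; D] holding=-
step 2 (pickup(D)): towers=[B/A/C/E] holding=D
step 3 (stack(D, E)): towers=[B/A/C/E/D] holding=-
step 4 (stack(B, E)) [no-op]: towers=[B/A/C/E/D] holding=-
step 5 (putdown(B)) [no-op]: towers=[B/A/C/E/D] holding=-
step 6 (unstack(D, E)): towers=[B/A/C/E] holding=D
step 7 (stack(D, E)): towers=[B/A/C/E/D] holding=-

towers=[B/A/C/E/D] holding=-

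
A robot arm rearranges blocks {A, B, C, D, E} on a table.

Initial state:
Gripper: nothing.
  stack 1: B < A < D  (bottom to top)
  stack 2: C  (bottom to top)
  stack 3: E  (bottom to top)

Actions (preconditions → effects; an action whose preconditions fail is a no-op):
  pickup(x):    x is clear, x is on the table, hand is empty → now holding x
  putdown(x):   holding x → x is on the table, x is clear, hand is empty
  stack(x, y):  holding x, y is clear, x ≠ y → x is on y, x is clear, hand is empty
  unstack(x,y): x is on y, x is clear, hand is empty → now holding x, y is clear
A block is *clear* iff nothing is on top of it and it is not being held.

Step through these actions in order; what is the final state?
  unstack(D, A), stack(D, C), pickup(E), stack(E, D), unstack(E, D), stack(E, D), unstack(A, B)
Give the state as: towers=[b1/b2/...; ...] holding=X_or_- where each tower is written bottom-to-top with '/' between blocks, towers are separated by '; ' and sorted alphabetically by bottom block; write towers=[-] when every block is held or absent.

towers=[B; C/D/E] holding=A

step 1 (unstack(D, A)): towers=[B/A; C; E] holding=D
step 2 (stack(D, C)): towers=[B/A; C/D; E] holding=-
step 3 (pickup(E)): towers=[B/A; C/D] holding=E
step 4 (stack(E, D)): towers=[B/A; C/D/E] holding=-
step 5 (unstack(E, D)): towers=[B/A; C/D] holding=E
step 6 (stack(E, D)): towers=[B/A; C/D/E] holding=-
step 7 (unstack(A, B)): towers=[B; C/D/E] holding=A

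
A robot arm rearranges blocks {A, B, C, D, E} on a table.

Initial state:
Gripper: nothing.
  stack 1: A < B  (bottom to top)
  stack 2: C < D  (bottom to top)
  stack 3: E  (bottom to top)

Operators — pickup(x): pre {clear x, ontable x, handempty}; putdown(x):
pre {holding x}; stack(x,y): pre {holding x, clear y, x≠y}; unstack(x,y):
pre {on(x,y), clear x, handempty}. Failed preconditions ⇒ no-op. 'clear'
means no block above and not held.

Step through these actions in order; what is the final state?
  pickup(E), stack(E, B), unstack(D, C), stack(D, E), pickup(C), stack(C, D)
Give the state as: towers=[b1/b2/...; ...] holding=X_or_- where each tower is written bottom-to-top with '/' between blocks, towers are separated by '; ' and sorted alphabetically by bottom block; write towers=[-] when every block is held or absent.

towers=[A/B/E/D/C] holding=-

step 1 (pickup(E)): towers=[A/B; C/D] holding=E
step 2 (stack(E, B)): towers=[A/B/E; C/D] holding=-
step 3 (unstack(D, C)): towers=[A/B/E; C] holding=D
step 4 (stack(D, E)): towers=[A/B/E/D; C] holding=-
step 5 (pickup(C)): towers=[A/B/E/D] holding=C
step 6 (stack(C, D)): towers=[A/B/E/D/C] holding=-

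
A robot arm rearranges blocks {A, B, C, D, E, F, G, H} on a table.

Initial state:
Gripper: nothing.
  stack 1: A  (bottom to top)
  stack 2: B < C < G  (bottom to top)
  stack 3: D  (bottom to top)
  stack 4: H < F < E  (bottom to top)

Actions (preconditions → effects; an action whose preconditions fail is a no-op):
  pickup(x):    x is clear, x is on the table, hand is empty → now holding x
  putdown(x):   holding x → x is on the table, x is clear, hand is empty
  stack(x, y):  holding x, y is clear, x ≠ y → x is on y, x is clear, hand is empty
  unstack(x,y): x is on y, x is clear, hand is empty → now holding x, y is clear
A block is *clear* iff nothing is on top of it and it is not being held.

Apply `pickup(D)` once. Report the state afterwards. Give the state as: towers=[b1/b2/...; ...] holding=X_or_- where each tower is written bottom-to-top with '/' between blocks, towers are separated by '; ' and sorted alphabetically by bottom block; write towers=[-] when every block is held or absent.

towers=[A; B/C/G; H/F/E] holding=D

before: towers=[A; B/C/G; D; H/F/E] holding=-
pre[pickup(D)]: clear(D) yes, ontable(D) yes, handempty yes
all met → apply pickup(D)
after:  towers=[A; B/C/G; H/F/E] holding=D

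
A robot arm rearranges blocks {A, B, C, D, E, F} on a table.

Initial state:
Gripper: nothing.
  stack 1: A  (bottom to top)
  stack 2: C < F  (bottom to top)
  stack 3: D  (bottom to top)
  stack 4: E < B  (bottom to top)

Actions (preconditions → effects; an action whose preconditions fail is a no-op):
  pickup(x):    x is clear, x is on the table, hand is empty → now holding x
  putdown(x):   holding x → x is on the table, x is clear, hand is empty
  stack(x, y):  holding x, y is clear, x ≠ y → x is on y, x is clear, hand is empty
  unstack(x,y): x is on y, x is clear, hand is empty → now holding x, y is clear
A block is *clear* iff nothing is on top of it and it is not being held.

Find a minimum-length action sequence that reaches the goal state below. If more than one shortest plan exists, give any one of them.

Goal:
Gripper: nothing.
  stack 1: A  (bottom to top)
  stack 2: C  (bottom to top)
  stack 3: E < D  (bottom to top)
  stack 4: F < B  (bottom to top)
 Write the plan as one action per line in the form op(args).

step 1 (unstack(F, C)): towers=[A; C; D; E/B] holding=F
step 2 (putdown(F)): towers=[A; C; D; E/B; F] holding=-
step 3 (unstack(B, E)): towers=[A; C; D; E; F] holding=B
step 4 (stack(B, F)): towers=[A; C; D; E; F/B] holding=-
step 5 (pickup(D)): towers=[A; C; E; F/B] holding=D
step 6 (stack(D, E)): towers=[A; C; E/D; F/B] holding=-
goal check: towers=[A; C; E/D; F/B] holding=- — reached (length 6, optimal by BFS)

unstack(F, C)
putdown(F)
unstack(B, E)
stack(B, F)
pickup(D)
stack(D, E)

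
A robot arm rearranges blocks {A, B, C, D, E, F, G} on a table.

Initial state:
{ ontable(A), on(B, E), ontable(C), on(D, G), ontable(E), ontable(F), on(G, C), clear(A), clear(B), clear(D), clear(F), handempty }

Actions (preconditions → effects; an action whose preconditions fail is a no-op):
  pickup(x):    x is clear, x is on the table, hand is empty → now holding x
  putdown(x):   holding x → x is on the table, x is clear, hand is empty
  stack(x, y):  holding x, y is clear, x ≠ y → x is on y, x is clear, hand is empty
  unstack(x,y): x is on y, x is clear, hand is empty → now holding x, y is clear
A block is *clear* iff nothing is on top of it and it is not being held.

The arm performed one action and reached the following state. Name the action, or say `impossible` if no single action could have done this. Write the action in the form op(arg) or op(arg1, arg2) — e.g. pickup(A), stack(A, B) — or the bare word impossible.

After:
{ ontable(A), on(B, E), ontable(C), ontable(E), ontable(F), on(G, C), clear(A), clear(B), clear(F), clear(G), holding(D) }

unstack(D, G)

target: towers=[A; C/G; E/B; F] holding=D
     unstack(B, E) → towers=[A; C/G/D; E; F] holding=B
         pickup(F) → towers=[A; C/G/D; E/B] holding=F
     unstack(D, G) → towers=[A; C/G; E/B; F] holding=D  ← match
         pickup(A) → towers=[C/G/D; E/B; F] holding=A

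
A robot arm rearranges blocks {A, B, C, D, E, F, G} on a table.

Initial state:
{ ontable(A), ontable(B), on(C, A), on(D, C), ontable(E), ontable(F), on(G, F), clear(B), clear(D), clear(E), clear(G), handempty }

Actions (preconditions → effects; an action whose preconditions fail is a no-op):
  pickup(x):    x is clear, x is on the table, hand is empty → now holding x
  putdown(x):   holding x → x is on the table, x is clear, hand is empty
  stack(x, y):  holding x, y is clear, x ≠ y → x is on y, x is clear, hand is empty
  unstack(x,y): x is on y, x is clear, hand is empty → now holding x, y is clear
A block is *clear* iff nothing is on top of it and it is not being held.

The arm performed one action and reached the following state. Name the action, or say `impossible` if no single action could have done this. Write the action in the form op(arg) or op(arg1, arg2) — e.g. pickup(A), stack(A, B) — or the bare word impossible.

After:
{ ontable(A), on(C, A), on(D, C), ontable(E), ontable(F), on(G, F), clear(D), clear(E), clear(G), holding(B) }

target: towers=[A/C/D; E; F/G] holding=B
         pickup(B) → towers=[A/C/D; E; F/G] holding=B  ← match
     unstack(G, F) → towers=[A/C/D; B; E; F] holding=G
     unstack(D, C) → towers=[A/C; B; E; F/G] holding=D
         pickup(E) → towers=[A/C/D; B; F/G] holding=E

pickup(B)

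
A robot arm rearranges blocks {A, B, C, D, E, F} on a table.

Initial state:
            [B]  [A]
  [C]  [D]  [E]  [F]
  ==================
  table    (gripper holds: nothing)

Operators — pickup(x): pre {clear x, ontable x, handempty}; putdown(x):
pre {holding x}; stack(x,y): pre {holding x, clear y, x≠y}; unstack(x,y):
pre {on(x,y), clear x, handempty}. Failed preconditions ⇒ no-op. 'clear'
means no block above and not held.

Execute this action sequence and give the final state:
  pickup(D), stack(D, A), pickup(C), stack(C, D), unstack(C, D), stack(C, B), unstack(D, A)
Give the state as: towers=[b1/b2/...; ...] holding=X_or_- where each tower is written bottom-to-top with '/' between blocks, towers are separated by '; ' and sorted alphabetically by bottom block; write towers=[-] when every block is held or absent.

step 1 (pickup(D)): towers=[C; E/B; F/A] holding=D
step 2 (stack(D, A)): towers=[C; E/B; F/A/D] holding=-
step 3 (pickup(C)): towers=[E/B; F/A/D] holding=C
step 4 (stack(C, D)): towers=[E/B; F/A/D/C] holding=-
step 5 (unstack(C, D)): towers=[E/B; F/A/D] holding=C
step 6 (stack(C, B)): towers=[E/B/C; F/A/D] holding=-
step 7 (unstack(D, A)): towers=[E/B/C; F/A] holding=D

towers=[E/B/C; F/A] holding=D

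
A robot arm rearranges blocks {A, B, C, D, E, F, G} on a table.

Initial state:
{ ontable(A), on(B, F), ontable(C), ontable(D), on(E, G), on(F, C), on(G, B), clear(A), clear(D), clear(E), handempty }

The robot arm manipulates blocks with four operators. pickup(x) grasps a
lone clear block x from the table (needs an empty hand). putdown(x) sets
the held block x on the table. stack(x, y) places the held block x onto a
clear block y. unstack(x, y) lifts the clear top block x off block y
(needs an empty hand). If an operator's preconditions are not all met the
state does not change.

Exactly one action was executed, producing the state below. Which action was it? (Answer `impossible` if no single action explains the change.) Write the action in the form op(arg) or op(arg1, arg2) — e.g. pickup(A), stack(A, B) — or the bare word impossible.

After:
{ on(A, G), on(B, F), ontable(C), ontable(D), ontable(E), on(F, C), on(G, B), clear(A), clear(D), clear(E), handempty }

target: towers=[C/F/B/G/A; D; E] holding=-
         pickup(D) → towers=[A; C/F/B/G/E] holding=D
         pickup(A) → towers=[C/F/B/G/E; D] holding=A
     unstack(E, G) → towers=[A; C/F/B/G; D] holding=E
none of the 3 applicable actions match → impossible

impossible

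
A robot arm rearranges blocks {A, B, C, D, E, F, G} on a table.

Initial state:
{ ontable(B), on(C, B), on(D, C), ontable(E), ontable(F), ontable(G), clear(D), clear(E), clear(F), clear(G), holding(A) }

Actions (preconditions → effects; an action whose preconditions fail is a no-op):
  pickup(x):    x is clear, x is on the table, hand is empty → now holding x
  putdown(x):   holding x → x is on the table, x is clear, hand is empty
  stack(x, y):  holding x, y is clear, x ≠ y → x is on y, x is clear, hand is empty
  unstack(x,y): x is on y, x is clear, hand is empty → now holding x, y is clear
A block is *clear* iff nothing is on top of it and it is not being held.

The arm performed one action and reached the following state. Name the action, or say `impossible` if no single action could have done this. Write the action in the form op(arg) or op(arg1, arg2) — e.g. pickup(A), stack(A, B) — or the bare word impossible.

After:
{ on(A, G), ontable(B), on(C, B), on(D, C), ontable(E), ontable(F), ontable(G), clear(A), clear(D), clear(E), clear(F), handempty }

target: towers=[B/C/D; E; F; G/A] holding=-
        putdown(A) → towers=[A; B/C/D; E; F; G] holding=-
       stack(A, F) → towers=[B/C/D; E; F/A; G] holding=-
       stack(A, G) → towers=[B/C/D; E; F; G/A] holding=-  ← match
       stack(A, D) → towers=[B/C/D/A; E; F; G] holding=-
       stack(A, E) → towers=[B/C/D; E/A; F; G] holding=-

stack(A, G)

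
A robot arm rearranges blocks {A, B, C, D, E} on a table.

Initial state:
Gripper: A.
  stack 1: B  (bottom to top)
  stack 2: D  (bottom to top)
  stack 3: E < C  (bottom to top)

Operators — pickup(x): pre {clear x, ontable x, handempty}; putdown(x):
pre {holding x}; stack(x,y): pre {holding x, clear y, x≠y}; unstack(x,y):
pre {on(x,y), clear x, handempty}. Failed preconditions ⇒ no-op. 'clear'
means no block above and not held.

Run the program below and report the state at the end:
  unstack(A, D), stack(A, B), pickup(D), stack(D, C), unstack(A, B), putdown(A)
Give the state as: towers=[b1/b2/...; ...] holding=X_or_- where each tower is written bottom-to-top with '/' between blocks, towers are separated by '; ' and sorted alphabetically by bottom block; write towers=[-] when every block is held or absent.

towers=[A; B; E/C/D] holding=-

step 1 (unstack(A, D)) [no-op]: towers=[B; D; E/C] holding=A
step 2 (stack(A, B)): towers=[B/A; D; E/C] holding=-
step 3 (pickup(D)): towers=[B/A; E/C] holding=D
step 4 (stack(D, C)): towers=[B/A; E/C/D] holding=-
step 5 (unstack(A, B)): towers=[B; E/C/D] holding=A
step 6 (putdown(A)): towers=[A; B; E/C/D] holding=-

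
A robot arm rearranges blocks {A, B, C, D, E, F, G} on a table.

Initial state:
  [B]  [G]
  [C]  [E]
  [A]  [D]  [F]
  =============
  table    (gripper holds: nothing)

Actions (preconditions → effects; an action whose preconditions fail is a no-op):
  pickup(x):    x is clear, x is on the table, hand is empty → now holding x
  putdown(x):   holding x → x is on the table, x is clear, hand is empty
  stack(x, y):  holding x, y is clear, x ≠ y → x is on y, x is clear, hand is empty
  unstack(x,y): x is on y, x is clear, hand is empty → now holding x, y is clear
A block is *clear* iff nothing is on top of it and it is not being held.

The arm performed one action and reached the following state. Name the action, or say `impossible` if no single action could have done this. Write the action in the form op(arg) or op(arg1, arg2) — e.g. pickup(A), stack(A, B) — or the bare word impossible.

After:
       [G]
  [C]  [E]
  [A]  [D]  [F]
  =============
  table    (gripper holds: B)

target: towers=[A/C; D/E/G; F] holding=B
     unstack(B, C) → towers=[A/C; D/E/G; F] holding=B  ← match
         pickup(F) → towers=[A/C/B; D/E/G] holding=F
     unstack(G, E) → towers=[A/C/B; D/E; F] holding=G

unstack(B, C)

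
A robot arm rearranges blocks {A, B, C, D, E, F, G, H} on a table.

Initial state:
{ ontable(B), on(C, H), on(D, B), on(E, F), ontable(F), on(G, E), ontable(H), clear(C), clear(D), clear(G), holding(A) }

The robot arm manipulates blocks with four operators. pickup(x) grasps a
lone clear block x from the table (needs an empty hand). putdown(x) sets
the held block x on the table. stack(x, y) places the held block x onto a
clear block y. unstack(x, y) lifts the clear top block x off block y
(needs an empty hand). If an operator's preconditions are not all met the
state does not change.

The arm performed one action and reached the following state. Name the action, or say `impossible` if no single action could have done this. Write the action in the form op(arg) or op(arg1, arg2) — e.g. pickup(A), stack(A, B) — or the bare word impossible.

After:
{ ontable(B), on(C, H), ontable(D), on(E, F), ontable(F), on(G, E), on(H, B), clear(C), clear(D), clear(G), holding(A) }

impossible

target: towers=[B/H/C; D; F/E/G] holding=A
        putdown(A) → towers=[A; B/D; F/E/G; H/C] holding=-
       stack(A, G) → towers=[B/D; F/E/G/A; H/C] holding=-
       stack(A, D) → towers=[B/D/A; F/E/G; H/C] holding=-
       stack(A, C) → towers=[B/D; F/E/G; H/C/A] holding=-
none of the 4 applicable actions match → impossible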